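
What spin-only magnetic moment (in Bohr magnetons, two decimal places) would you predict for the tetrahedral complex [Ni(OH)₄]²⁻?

2.83 Bohr magnetons

Each OH⁻ contributes -1; 4 × (-1) = -4. With overall charge -2, Ni is in the +2 oxidation state.
Ni²⁺: group 10, so d-count = 10 − 2 = 8.
With tetrahedral geometry the complex is necessarily high-spin.
Configuration: e⁴ t₂⁴ → 2 unpaired electrons.
μ(spin-only) = √[2(2+2)] = √8 ≈ 2.83 Bohr magnetons.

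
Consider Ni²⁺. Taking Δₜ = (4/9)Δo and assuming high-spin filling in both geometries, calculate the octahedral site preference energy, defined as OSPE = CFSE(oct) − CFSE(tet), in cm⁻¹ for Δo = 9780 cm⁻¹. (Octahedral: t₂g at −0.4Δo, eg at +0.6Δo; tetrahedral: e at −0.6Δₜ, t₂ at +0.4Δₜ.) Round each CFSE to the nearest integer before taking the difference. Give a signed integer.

-8259

Group 10 minus oxidation state +2 gives a d⁸ configuration for Ni²⁺.
Octahedral high-spin t₂g⁶ eg²: CFSE = -1.2 × 9780 = -11736 cm⁻¹.
In a tetrahedral site the filling is e⁴ t₂⁴: CFSE(tet) = -0.8Δₜ = -0.8 × (4/9)(9780) = -3477 cm⁻¹.
OSPE = -11736 − (-3477) = -8259 cm⁻¹.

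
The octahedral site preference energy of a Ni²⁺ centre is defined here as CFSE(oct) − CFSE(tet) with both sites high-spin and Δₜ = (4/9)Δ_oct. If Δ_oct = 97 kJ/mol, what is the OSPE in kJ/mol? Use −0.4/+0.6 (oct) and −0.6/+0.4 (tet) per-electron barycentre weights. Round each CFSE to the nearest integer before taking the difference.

-82

Ni²⁺: group 10, so d-count = 10 − 2 = 8.
Octahedral high-spin t₂g⁶ eg²: CFSE = -1.2 × 97 = -116 kJ/mol.
Tetrahedral e⁴ t₂⁴ gives -0.8Δₜ = -0.8 × (4/9) × 97 = -34 kJ/mol.
Subtracting, OSPE = -116 − (-34) = -82 kJ/mol.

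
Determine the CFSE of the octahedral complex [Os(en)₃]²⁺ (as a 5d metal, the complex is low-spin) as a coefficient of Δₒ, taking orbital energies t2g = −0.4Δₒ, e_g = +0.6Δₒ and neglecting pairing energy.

-2.4 Δₒ

en is neutral, so the +2 overall charge sits on Os: oxidation state +2.
Os²⁺: group 8, so d-count = 8 − 2 = 6.
Configuration: t2g^6 e_g^0.
CFSE = 6(-0.4Δₒ) + 0(0.6Δₒ) = -2.4Δₒ + 0.0Δₒ = -2.4Δₒ.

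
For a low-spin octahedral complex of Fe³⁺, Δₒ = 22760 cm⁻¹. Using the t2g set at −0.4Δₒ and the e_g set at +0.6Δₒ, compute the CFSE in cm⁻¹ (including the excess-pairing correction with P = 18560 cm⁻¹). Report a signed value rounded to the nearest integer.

Fe is in group 8, so Fe³⁺ is d⁵ (8 − 3 = 5).
Configuration: t2g^5 e_g^0.
Orbital CFSE = 5(-0.4) + 0(0.6) = -2.0Δₒ = -2.0 × 22760 = -45520 cm⁻¹.
Relative to high-spin t2g^3 e_g^2 (0 paired), the low-spin configuration has 2 additional pairs, contributing +2 × 18560 = +37120 cm⁻¹.
Net CFSE = -45520 + 37120 = -8400 cm⁻¹.

-8400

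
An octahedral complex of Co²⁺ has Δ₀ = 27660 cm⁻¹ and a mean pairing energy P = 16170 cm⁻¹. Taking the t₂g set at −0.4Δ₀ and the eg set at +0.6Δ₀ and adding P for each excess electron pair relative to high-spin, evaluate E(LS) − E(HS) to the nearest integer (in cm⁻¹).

-11490

Co sits in group 9; removing 2 electrons leaves Co²⁺ with 9 − 2 = 7 d electrons.
High-spin: t₂g⁵ eg², CFSE = -0.8Δ₀ = -22128 cm⁻¹.
Low-spin t₂g⁶ eg¹ gives -1.8Δ₀ = -49788 cm⁻¹, but forming 1 extra pair costs 1P = 16170 cm⁻¹, so E(LS) = -49788 + 16170 = -33618 cm⁻¹.
E(LS) − E(HS) = -33618 − (-22128) = -11490 cm⁻¹.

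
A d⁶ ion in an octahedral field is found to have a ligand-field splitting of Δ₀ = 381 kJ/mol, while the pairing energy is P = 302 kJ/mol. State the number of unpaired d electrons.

Here Δ₀ > P (381 > 302), so the low-spin state is favoured.
Configuration: t2g^6 e_g^0.
Unpaired electrons: 0.

0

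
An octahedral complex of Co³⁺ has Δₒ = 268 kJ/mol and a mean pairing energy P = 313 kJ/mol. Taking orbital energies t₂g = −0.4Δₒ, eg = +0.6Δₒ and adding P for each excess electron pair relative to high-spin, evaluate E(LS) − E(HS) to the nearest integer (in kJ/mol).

90

Co is in group 9, so Co³⁺ is d⁶ (9 − 3 = 6).
In the high-spin limit (t₂g⁴ eg²) the orbital term is -0.4Δₒ = -107 kJ/mol, with no excess pairing.
For low-spin the configuration is t₂g⁶ eg⁰: orbital energy -2.4 × 268 = -643 kJ/mol, and 2 additional pairs relative to high-spin add 626 kJ/mol, giving -17 kJ/mol.
E(LS) − E(HS) = -17 − (-107) = 90 kJ/mol.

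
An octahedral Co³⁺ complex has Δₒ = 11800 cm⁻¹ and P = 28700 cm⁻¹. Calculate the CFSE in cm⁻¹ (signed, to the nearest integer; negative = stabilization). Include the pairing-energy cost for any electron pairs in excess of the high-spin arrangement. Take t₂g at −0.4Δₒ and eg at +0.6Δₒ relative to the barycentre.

-4720

Co³⁺: group 9, so d-count = 9 − 3 = 6.
Δₒ < P, so pairing is avoided: the ground state is high-spin.
Configuration: t₂g⁴ eg².
Orbital CFSE = -0.4Δₒ = -0.4 × 11800 = -4720 cm⁻¹.
High-spin has no excess pairs, so no pairing correction applies.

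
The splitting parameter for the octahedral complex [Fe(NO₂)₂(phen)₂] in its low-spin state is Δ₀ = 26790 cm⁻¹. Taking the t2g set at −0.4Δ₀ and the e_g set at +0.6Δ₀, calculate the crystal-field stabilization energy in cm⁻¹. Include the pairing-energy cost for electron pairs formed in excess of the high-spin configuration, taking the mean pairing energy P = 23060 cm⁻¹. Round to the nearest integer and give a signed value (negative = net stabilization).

-18176

Ligand charges: 2×(-1) from NO₂⁻ and 2×(+0) from phen sum to -2; with overall charge +0, Fe is +2.
Fe sits in group 8; removing 2 electrons leaves Fe²⁺ with 8 − 2 = 6 d electrons.
The d⁶ electrons fill as t2g^6 e_g^0.
CFSE(orbital) = 6×(-0.4Δ₀) + 0×(0.6Δ₀) = -2.4Δ₀; with Δ₀ = 26790 cm⁻¹ that is -64296 cm⁻¹.
Pairing penalty: 3 pairs vs 1 in the high-spin reference → 2 extra × P = 46120 cm⁻¹.
Net CFSE = -64296 + 46120 = -18176 cm⁻¹.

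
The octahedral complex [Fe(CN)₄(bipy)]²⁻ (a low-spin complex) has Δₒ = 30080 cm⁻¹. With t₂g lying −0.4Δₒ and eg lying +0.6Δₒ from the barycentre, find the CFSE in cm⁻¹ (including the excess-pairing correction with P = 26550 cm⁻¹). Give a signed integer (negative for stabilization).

Ligand charges: 4×(-1) from CN⁻ and 1×(+0) from bipy sum to -4; with overall charge -2, Fe is +2.
Fe is in group 8, so Fe²⁺ is d⁶ (8 − 2 = 6).
Configuration: t₂g⁶ eg⁰.
The orbital stabilization is -2.4Δₒ = -2.4 × 30080 = -72192 cm⁻¹.
High-spin d⁶ would be t₂g⁴ eg² with 1 pair; low-spin has 3, so 2 excess pairs cost +2P = +53100 cm⁻¹.
Combining: -72192 + 53100 = -19092 cm⁻¹.

-19092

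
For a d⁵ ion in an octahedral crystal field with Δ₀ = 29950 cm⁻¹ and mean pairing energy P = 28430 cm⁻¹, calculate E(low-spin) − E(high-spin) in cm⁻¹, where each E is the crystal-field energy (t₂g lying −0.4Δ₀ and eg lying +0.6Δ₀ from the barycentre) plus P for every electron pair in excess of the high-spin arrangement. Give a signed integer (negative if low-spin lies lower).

In the high-spin limit (t₂g³ eg²) the orbital term is 0.0Δ₀ = 0 cm⁻¹, with no excess pairing.
Low-spin: t₂g⁵ eg⁰, orbital CFSE = -2.0Δ₀ = -59900 cm⁻¹; plus 2 excess pairs × P = +56860 cm⁻¹; total -3040 cm⁻¹.
The difference is -3040 − (0) = -3040 cm⁻¹, so low-spin lies lower.

-3040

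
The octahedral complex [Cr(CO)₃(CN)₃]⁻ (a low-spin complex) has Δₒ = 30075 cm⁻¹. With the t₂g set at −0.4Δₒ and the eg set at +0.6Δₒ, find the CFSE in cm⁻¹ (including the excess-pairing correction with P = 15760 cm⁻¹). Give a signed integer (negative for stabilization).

Ligand charges: 3×(+0) from CO and 3×(-1) from CN⁻ sum to -3; with overall charge -1, Cr is +2.
Cr is in group 6, so Cr²⁺ is d⁴ (6 − 2 = 4).
Configuration: t₂g⁴ eg⁰.
Orbital CFSE = 4(-0.4) + 0(0.6) = -1.6Δₒ = -1.6 × 30075 = -48120 cm⁻¹.
Pairing penalty: 1 pair vs 0 in the high-spin reference → 1 extra × P = 15760 cm⁻¹.
Combining: -48120 + 15760 = -32360 cm⁻¹.

-32360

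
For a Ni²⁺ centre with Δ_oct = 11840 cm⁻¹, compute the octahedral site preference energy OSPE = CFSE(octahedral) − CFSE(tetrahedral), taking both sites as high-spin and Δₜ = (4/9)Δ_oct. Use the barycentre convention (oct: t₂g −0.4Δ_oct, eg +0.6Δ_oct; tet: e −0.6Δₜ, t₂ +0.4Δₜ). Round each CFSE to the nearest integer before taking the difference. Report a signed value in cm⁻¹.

Ni²⁺: group 10, so d-count = 10 − 2 = 8.
In an octahedral site d⁸ (HS) is t2g^6 e_g^2, giving CFSE(oct) = -1.2Δ_oct = -14208 cm⁻¹.
In a tetrahedral site the filling is e^4 t2^4: CFSE(tet) = -0.8Δₜ = -0.8 × (4/9)(11840) = -4210 cm⁻¹.
OSPE = CFSE(oct) − CFSE(tet) = -14208 − (-4210) = -9998 cm⁻¹.

-9998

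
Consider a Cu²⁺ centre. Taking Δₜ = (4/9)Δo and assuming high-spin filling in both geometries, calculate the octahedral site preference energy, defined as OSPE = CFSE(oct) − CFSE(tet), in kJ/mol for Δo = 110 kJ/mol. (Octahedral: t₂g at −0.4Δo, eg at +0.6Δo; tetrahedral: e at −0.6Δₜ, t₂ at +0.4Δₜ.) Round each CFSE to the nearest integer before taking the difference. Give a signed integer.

Cu is in group 11, so Cu²⁺ is d⁹ (11 − 2 = 9).
In an octahedral site d⁹ (HS) is t₂g⁶ eg³, giving CFSE(oct) = -0.6Δo = -66 kJ/mol.
Tetrahedral: e⁴ t₂⁵, CFSE = 4(−0.6) + 5(+0.4) = -0.4Δₜ = -0.4 × (4/9) × 110 = -20 kJ/mol.
OSPE = -66 − (-20) = -46 kJ/mol.

-46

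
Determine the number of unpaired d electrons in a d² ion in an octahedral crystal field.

2

For octahedral d² the high- and low-spin configurations coincide.
Configuration: t2g^2 e_g^0, giving 2 unpaired electrons.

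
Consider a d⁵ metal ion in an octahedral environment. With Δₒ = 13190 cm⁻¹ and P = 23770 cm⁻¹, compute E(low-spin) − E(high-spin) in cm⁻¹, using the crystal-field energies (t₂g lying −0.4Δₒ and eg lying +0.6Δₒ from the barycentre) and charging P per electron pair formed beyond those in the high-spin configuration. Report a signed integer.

High-spin: t₂g³ eg², CFSE = 0.0Δₒ = 0 cm⁻¹.
Low-spin: t₂g⁵ eg⁰, orbital CFSE = -2.0Δₒ = -26380 cm⁻¹; plus 2 excess pairs × P = +47540 cm⁻¹; total 21160 cm⁻¹.
E(LS) − E(HS) = 21160 − (0) = 21160 cm⁻¹.

21160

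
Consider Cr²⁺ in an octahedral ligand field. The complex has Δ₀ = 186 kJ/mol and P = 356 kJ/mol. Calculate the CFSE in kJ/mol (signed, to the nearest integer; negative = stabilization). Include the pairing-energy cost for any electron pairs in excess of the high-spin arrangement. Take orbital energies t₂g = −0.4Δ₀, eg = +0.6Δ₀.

-112

Cr²⁺: group 6, so d-count = 6 − 2 = 4.
Since Δ₀ = 186 kJ/mol < P = 356 kJ/mol, the complex adopts the high-spin configuration.
Filling d⁴ accordingly: t₂g³ eg¹.
Orbital CFSE = -0.6Δ₀ = -0.6 × 186 = -112 kJ/mol.
High-spin has no excess pairs, so no pairing correction applies.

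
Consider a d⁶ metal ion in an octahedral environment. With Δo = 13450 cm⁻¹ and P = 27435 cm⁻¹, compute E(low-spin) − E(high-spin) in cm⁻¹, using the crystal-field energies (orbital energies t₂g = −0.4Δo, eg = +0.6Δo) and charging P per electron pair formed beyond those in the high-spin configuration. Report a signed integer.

27970

High-spin d⁶ fills as t₂g⁴ eg² with CFSE 4(−0.4) + 2(+0.6) = -0.4Δo = -5380 cm⁻¹.
Low-spin t₂g⁶ eg⁰ gives -2.4Δo = -32280 cm⁻¹, but forming 2 extra pairs costs 2P = 54870 cm⁻¹, so E(LS) = -32280 + 54870 = 22590 cm⁻¹.
E(LS) − E(HS) = 22590 − (-5380) = 27970 cm⁻¹.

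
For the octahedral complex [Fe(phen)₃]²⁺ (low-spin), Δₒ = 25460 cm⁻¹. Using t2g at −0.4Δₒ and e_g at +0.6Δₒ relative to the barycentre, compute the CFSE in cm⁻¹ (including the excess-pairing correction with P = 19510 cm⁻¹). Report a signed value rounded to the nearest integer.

-22084

phen is neutral, so the +2 overall charge sits on Fe: oxidation state +2.
Fe²⁺: group 8, so d-count = 8 − 2 = 6.
Configuration: t2g^6 e_g^0.
Orbital CFSE = 6(-0.4) + 0(0.6) = -2.4Δₒ = -2.4 × 25460 = -61104 cm⁻¹.
High-spin d⁶ would be t2g^4 e_g^2 with 1 pair; low-spin has 3, so 2 excess pairs cost +2P = +39020 cm⁻¹.
Combining: -61104 + 39020 = -22084 cm⁻¹.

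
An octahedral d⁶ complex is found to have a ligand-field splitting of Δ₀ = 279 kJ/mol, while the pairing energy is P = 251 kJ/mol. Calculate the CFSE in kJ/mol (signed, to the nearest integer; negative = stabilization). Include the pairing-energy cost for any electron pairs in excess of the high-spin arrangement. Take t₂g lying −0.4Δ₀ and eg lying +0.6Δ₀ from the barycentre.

With Δ₀ > P the complex is low-spin.
That gives t₂g⁶ eg⁰.
Orbital CFSE = -2.4Δ₀ = -2.4 × 279 = -670 kJ/mol.
Excess pairs vs high-spin: 3 − 1 = 2; pairing cost = +502 kJ/mol.
Net CFSE = -670 + 502 = -168 kJ/mol.

-168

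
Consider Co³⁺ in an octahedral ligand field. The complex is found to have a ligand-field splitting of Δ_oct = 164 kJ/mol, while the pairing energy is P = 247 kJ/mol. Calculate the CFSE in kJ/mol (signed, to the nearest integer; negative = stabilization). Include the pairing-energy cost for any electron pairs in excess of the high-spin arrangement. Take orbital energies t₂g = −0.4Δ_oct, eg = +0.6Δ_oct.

Co is in group 9, so Co³⁺ is d⁶ (9 − 3 = 6).
Since Δ_oct = 164 kJ/mol < P = 247 kJ/mol, the complex adopts the high-spin configuration.
Filling d⁶ accordingly: t₂g⁴ eg².
Orbital CFSE = -0.4Δ_oct = -0.4 × 164 = -66 kJ/mol.
High-spin has no excess pairs, so no pairing correction applies.

-66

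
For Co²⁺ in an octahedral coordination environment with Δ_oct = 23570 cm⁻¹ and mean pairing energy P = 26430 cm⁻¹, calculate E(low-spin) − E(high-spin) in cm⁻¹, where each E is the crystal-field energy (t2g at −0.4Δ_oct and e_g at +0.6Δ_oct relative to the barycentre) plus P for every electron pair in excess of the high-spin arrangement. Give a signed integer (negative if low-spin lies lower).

2860

Co²⁺: group 9, so d-count = 9 − 2 = 7.
High-spin d⁷ fills as t2g^5 e_g^2 with CFSE 5(−0.4) + 2(+0.6) = -0.8Δ_oct = -18856 cm⁻¹.
For low-spin the configuration is t2g^6 e_g^1: orbital energy -1.8 × 23570 = -42426 cm⁻¹, and 1 additional pair relative to high-spin adds 26430 cm⁻¹, giving -15996 cm⁻¹.
Thus E(LS) − E(HS) = 2860 cm⁻¹.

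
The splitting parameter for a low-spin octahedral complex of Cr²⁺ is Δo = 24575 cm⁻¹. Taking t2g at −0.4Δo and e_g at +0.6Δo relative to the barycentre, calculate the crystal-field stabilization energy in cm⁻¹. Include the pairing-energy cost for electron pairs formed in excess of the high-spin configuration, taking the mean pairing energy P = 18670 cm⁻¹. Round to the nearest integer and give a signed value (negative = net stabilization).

-20650

Cr²⁺: group 6, so d-count = 6 − 2 = 4.
The d⁴ electrons fill as t2g^4 e_g^0.
CFSE(orbital) = 4×(-0.4Δo) + 0×(0.6Δo) = -1.6Δo; with Δo = 24575 cm⁻¹ that is -39320 cm⁻¹.
Pairing penalty: 1 pair vs 0 in the high-spin reference → 1 extra × P = 18670 cm⁻¹.
Net CFSE = -39320 + 18670 = -20650 cm⁻¹.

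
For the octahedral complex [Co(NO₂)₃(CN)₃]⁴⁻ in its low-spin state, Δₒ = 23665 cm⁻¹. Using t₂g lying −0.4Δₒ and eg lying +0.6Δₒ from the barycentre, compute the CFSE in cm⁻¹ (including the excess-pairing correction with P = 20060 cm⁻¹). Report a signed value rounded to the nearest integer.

Ligand charges: 3×(-1) from NO₂⁻ and 3×(-1) from CN⁻ sum to -6; with overall charge -4, Co is +2.
Co sits in group 9; removing 2 electrons leaves Co²⁺ with 9 − 2 = 7 d electrons.
The d⁷ electrons fill as t₂g⁶ eg¹.
CFSE(orbital) = 6×(-0.4Δₒ) + 1×(0.6Δₒ) = -1.8Δₒ; with Δₒ = 23665 cm⁻¹ that is -42597 cm⁻¹.
Relative to high-spin t₂g⁵ eg² (2 paired), the low-spin configuration has 1 additional pair, contributing +1 × 20060 = +20060 cm⁻¹.
Overall CFSE = -42597 + 20060 = -22537 cm⁻¹.

-22537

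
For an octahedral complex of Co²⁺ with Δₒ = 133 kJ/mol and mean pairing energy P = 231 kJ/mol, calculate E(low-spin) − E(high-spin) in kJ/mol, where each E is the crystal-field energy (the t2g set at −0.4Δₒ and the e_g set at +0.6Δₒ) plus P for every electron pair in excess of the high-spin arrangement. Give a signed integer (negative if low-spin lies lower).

98

Co²⁺: group 9, so d-count = 9 − 2 = 7.
High-spin d⁷ fills as t2g^5 e_g^2 with CFSE 5(−0.4) + 2(+0.6) = -0.8Δₒ = -106 kJ/mol.
Low-spin: t2g^6 e_g^1, orbital CFSE = -1.8Δₒ = -239 kJ/mol; plus 1 excess pair × P = +231 kJ/mol; total -8 kJ/mol.
Thus E(LS) − E(HS) = 98 kJ/mol.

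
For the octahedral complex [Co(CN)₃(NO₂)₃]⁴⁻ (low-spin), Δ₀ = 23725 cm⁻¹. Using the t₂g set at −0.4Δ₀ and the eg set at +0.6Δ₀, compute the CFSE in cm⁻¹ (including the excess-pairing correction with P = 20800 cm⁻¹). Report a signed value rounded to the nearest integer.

-21905

Ligand charges: 3×(-1) from CN⁻ and 3×(-1) from NO₂⁻ sum to -6; with overall charge -4, Co is +2.
Co²⁺: group 9, so d-count = 9 − 2 = 7.
The d⁷ electrons fill as t₂g⁶ eg¹.
Orbital CFSE = 6(-0.4) + 1(0.6) = -1.8Δ₀ = -1.8 × 23725 = -42705 cm⁻¹.
Relative to high-spin t₂g⁵ eg² (2 paired), the low-spin configuration has 1 additional pair, contributing +1 × 20800 = +20800 cm⁻¹.
Combining: -42705 + 20800 = -21905 cm⁻¹.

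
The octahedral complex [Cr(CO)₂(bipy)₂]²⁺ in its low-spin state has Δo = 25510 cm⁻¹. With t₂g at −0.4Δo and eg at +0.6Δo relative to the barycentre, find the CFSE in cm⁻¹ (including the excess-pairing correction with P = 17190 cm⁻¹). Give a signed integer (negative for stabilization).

-23626

Ligand charges: 2×(+0) from CO and 2×(+0) from bipy sum to +0; with overall charge +2, Cr is +2.
Group 6 minus oxidation state +2 gives a d⁴ configuration for Cr²⁺.
Configuration: t₂g⁴ eg⁰.
CFSE(orbital) = 4×(-0.4Δo) + 0×(0.6Δo) = -1.6Δo; with Δo = 25510 cm⁻¹ that is -40816 cm⁻¹.
Pairing penalty: 1 pair vs 0 in the high-spin reference → 1 extra × P = 17190 cm⁻¹.
Net CFSE = -40816 + 17190 = -23626 cm⁻¹.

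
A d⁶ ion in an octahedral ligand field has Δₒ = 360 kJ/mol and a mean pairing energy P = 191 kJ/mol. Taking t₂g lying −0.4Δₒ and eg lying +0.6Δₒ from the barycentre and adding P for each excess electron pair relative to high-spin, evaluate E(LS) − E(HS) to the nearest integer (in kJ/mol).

High-spin d⁶ fills as t₂g⁴ eg² with CFSE 4(−0.4) + 2(+0.6) = -0.4Δₒ = -144 kJ/mol.
For low-spin the configuration is t₂g⁶ eg⁰: orbital energy -2.4 × 360 = -864 kJ/mol, and 2 additional pairs relative to high-spin add 382 kJ/mol, giving -482 kJ/mol.
Thus E(LS) − E(HS) = -338 kJ/mol.

-338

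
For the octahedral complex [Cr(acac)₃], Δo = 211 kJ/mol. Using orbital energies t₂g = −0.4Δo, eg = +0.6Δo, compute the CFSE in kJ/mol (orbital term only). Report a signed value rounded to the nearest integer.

-253

Each acac⁻ contributes -1; 3 × (-1) = -3. With overall charge +0, Cr is in the +3 oxidation state.
Group 6 minus oxidation state +3 gives a d³ configuration for Cr³⁺.
Electron filling gives t₂g³ eg⁰.
Orbital CFSE = 3(-0.4) + 0(0.6) = -1.2Δo = -1.2 × 211 = -253 kJ/mol.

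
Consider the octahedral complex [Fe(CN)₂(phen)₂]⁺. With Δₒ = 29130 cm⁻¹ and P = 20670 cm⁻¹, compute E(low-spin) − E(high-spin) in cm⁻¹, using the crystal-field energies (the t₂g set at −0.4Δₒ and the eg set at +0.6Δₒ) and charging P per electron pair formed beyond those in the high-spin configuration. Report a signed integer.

-16920

Ligand charges: 2×(-1) from CN⁻ and 2×(+0) from phen sum to -2; with overall charge +1, Fe is +3.
Group 8 minus oxidation state +3 gives a d⁵ configuration for Fe³⁺.
In the high-spin limit (t₂g³ eg²) the orbital term is 0.0Δₒ = 0 cm⁻¹, with no excess pairing.
Low-spin t₂g⁵ eg⁰ gives -2.0Δₒ = -58260 cm⁻¹, but forming 2 extra pairs costs 2P = 41340 cm⁻¹, so E(LS) = -58260 + 41340 = -16920 cm⁻¹.
The difference is -16920 − (0) = -16920 cm⁻¹, so low-spin lies lower.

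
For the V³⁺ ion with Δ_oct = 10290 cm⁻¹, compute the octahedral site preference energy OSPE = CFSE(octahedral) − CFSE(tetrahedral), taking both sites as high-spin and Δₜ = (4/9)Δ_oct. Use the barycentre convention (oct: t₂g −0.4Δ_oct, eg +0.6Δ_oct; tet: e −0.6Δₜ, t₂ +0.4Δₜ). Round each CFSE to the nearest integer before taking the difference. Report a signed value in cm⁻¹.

V sits in group 5; removing 3 electrons leaves V³⁺ with 5 − 3 = 2 d electrons.
In an octahedral site d² (HS) is t₂g² eg⁰, giving CFSE(oct) = -0.8Δ_oct = -8232 cm⁻¹.
In a tetrahedral site the filling is e² t₂⁰: CFSE(tet) = -1.2Δₜ = -1.2 × (4/9)(10290) = -5488 cm⁻¹.
OSPE = CFSE(oct) − CFSE(tet) = -8232 − (-5488) = -2744 cm⁻¹.

-2744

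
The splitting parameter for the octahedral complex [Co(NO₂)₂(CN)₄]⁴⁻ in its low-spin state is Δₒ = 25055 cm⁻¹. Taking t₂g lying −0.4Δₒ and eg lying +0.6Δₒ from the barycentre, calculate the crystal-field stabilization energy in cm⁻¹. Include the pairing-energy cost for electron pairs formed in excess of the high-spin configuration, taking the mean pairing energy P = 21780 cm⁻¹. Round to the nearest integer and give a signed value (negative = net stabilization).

Ligand charges: 2×(-1) from NO₂⁻ and 4×(-1) from CN⁻ sum to -6; with overall charge -4, Co is +2.
Group 9 minus oxidation state +2 gives a d⁷ configuration for Co²⁺.
Electron filling gives t₂g⁶ eg¹.
The orbital stabilization is -1.8Δₒ = -1.8 × 25055 = -45099 cm⁻¹.
Pairing penalty: 3 pairs vs 2 in the high-spin reference → 1 extra × P = 21780 cm⁻¹.
Combining: -45099 + 21780 = -23319 cm⁻¹.

-23319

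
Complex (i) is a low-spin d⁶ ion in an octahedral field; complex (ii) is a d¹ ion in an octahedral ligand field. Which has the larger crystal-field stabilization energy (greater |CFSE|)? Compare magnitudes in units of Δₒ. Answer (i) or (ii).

(i): t₂g⁶ eg⁰, CFSE = -2.4Δₒ.
(ii): For octahedral d¹ the high- and low-spin configurations coincide; t2g^1 e_g^0, CFSE = -0.4Δₒ.
So (i) has the larger |CFSE|.

(i)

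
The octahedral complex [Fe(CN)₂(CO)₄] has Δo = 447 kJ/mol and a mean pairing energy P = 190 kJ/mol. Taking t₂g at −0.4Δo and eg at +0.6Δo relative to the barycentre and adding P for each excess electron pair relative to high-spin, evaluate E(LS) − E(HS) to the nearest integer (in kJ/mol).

-514

Ligand charges: 2×(-1) from CN⁻ and 4×(+0) from CO sum to -2; with overall charge +0, Fe is +2.
Fe sits in group 8; removing 2 electrons leaves Fe²⁺ with 8 − 2 = 6 d electrons.
In the high-spin limit (t₂g⁴ eg²) the orbital term is -0.4Δo = -179 kJ/mol, with no excess pairing.
Low-spin: t₂g⁶ eg⁰, orbital CFSE = -2.4Δo = -1073 kJ/mol; plus 2 excess pairs × P = +380 kJ/mol; total -693 kJ/mol.
The difference is -693 − (-179) = -514 kJ/mol, so low-spin lies lower.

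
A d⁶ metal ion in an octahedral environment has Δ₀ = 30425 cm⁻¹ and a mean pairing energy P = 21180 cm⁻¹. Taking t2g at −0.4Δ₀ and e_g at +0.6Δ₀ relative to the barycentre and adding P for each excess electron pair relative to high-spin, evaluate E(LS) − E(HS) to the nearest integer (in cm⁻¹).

In the high-spin limit (t2g^4 e_g^2) the orbital term is -0.4Δ₀ = -12170 cm⁻¹, with no excess pairing.
Low-spin t2g^6 e_g^0 gives -2.4Δ₀ = -73020 cm⁻¹, but forming 2 extra pairs costs 2P = 42360 cm⁻¹, so E(LS) = -73020 + 42360 = -30660 cm⁻¹.
E(LS) − E(HS) = -30660 − (-12170) = -18490 cm⁻¹.

-18490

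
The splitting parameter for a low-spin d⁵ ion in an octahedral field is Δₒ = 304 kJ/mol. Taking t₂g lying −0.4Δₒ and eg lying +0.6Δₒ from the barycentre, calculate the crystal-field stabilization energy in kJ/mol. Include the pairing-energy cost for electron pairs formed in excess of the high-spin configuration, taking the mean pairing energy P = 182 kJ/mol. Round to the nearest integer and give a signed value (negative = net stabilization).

-244

Configuration: t₂g⁵ eg⁰.
The orbital stabilization is -2.0Δₒ = -2.0 × 304 = -608 kJ/mol.
Pairing penalty: 2 pairs vs 0 in the high-spin reference → 2 extra × P = 364 kJ/mol.
Overall CFSE = -608 + 364 = -244 kJ/mol.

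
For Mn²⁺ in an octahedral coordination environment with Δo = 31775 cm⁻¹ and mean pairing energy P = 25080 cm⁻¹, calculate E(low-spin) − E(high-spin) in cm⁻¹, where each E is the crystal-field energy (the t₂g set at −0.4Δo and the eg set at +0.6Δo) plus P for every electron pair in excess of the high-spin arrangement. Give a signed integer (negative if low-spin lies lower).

-13390

Mn²⁺: group 7, so d-count = 7 − 2 = 5.
High-spin: t₂g³ eg², CFSE = 0.0Δo = 0 cm⁻¹.
Low-spin t₂g⁵ eg⁰ gives -2.0Δo = -63550 cm⁻¹, but forming 2 extra pairs costs 2P = 50160 cm⁻¹, so E(LS) = -63550 + 50160 = -13390 cm⁻¹.
The difference is -13390 − (0) = -13390 cm⁻¹, so low-spin lies lower.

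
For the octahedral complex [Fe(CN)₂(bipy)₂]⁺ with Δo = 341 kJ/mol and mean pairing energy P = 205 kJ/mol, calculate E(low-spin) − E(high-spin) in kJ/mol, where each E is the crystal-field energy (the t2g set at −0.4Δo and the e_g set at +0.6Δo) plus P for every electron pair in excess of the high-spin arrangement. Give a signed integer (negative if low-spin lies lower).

-272

Ligand charges: 2×(-1) from CN⁻ and 2×(+0) from bipy sum to -2; with overall charge +1, Fe is +3.
Fe sits in group 8; removing 3 electrons leaves Fe³⁺ with 8 − 3 = 5 d electrons.
High-spin d⁵ fills as t2g^3 e_g^2 with CFSE 3(−0.4) + 2(+0.6) = 0.0Δo = 0 kJ/mol.
For low-spin the configuration is t2g^5 e_g^0: orbital energy -2.0 × 341 = -682 kJ/mol, and 2 additional pairs relative to high-spin add 410 kJ/mol, giving -272 kJ/mol.
Thus E(LS) − E(HS) = -272 kJ/mol.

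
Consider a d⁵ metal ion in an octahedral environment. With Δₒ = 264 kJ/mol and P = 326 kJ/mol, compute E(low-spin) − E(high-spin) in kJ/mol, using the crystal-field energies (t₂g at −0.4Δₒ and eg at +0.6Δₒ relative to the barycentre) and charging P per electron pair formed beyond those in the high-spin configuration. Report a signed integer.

High-spin: t₂g³ eg², CFSE = 0.0Δₒ = 0 kJ/mol.
Low-spin: t₂g⁵ eg⁰, orbital CFSE = -2.0Δₒ = -528 kJ/mol; plus 2 excess pairs × P = +652 kJ/mol; total 124 kJ/mol.
E(LS) − E(HS) = 124 − (0) = 124 kJ/mol.

124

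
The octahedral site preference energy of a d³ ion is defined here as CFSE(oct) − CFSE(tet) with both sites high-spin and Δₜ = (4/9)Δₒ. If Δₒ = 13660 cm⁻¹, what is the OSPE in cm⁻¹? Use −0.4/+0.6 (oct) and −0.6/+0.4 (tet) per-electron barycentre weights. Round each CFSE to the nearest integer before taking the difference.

-11535

In an octahedral site d³ (HS) is t₂g³ eg⁰, giving CFSE(oct) = -1.2Δₒ = -16392 cm⁻¹.
Tetrahedral e² t₂¹ gives -0.8Δₜ = -0.8 × (4/9) × 13660 = -4857 cm⁻¹.
OSPE = CFSE(oct) − CFSE(tet) = -16392 − (-4857) = -11535 cm⁻¹.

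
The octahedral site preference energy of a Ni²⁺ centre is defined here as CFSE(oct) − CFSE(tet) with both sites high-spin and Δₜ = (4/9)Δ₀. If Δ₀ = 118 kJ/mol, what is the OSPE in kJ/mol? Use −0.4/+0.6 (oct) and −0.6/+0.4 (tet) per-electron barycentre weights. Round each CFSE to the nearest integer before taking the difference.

-100

Ni sits in group 10; removing 2 electrons leaves Ni²⁺ with 10 − 2 = 8 d electrons.
Octahedral (high-spin): t₂g⁶ eg², CFSE = 6(−0.4) + 2(+0.6) = -1.2Δ₀ = -1.2 × 118 = -142 kJ/mol.
In a tetrahedral site the filling is e⁴ t₂⁴: CFSE(tet) = -0.8Δₜ = -0.8 × (4/9)(118) = -42 kJ/mol.
Subtracting, OSPE = -142 − (-42) = -100 kJ/mol.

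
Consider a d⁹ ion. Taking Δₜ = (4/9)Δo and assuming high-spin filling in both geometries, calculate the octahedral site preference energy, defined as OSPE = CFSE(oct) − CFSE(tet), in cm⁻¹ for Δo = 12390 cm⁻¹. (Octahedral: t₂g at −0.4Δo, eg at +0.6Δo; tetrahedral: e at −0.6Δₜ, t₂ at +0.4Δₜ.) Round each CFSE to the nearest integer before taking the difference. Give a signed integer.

-5231

In an octahedral site d⁹ (HS) is t₂g⁶ eg³, giving CFSE(oct) = -0.6Δo = -7434 cm⁻¹.
Tetrahedral: e⁴ t₂⁵, CFSE = 4(−0.6) + 5(+0.4) = -0.4Δₜ = -0.4 × (4/9) × 12390 = -2203 cm⁻¹.
OSPE = -7434 − (-2203) = -5231 cm⁻¹.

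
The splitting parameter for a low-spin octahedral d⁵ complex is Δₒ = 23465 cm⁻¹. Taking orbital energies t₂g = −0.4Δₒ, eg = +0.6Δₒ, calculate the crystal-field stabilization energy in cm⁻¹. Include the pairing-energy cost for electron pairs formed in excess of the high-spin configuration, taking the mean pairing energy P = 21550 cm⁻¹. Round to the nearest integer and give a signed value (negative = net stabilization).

-3830

Configuration: t₂g⁵ eg⁰.
CFSE(orbital) = 5×(-0.4Δₒ) + 0×(0.6Δₒ) = -2.0Δₒ; with Δₒ = 23465 cm⁻¹ that is -46930 cm⁻¹.
High-spin d⁵ would be t₂g³ eg² with 0 pairs; low-spin has 2, so 2 excess pairs cost +2P = +43100 cm⁻¹.
Net CFSE = -46930 + 43100 = -3830 cm⁻¹.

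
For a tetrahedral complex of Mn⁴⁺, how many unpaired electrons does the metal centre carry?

Group 7 minus oxidation state +4 gives a d³ configuration for Mn⁴⁺.
Tetrahedral fields are weak (Δₜ ≈ 4/9 Δₒ), so electrons fill high-spin.
Configuration: e^2 t2^1, giving 3 unpaired electrons.

3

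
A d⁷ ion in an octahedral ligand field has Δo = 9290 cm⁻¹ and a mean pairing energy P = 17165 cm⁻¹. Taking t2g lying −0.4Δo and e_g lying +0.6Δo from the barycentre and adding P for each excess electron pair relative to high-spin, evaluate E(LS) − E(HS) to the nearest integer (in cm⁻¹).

High-spin: t2g^5 e_g^2, CFSE = -0.8Δo = -7432 cm⁻¹.
Low-spin: t2g^6 e_g^1, orbital CFSE = -1.8Δo = -16722 cm⁻¹; plus 1 excess pair × P = +17165 cm⁻¹; total 443 cm⁻¹.
The difference is 443 − (-7432) = 7875 cm⁻¹, so high-spin lies lower.

7875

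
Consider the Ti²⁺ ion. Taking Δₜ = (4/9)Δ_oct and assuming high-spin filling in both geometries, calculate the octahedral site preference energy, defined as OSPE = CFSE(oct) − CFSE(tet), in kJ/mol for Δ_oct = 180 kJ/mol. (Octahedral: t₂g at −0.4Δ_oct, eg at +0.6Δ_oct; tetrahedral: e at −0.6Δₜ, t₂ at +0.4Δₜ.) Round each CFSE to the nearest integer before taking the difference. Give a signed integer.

Group 4 minus oxidation state +2 gives a d² configuration for Ti²⁺.
Octahedral (high-spin): t₂g² eg⁰, CFSE = 2(−0.4) + 0(+0.6) = -0.8Δ_oct = -0.8 × 180 = -144 kJ/mol.
Tetrahedral: e² t₂⁰, CFSE = 2(−0.6) + 0(+0.4) = -1.2Δₜ = -1.2 × (4/9) × 180 = -96 kJ/mol.
OSPE = CFSE(oct) − CFSE(tet) = -144 − (-96) = -48 kJ/mol.

-48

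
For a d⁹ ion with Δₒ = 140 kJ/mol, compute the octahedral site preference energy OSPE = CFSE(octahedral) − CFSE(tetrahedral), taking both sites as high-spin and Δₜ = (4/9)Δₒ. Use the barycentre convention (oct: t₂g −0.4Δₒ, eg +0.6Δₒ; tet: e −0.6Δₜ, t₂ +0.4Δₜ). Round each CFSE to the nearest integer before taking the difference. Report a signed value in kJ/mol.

-59

In an octahedral site d⁹ (HS) is t₂g⁶ eg³, giving CFSE(oct) = -0.6Δₒ = -84 kJ/mol.
Tetrahedral e⁴ t₂⁵ gives -0.4Δₜ = -0.4 × (4/9) × 140 = -25 kJ/mol.
OSPE = -84 − (-25) = -59 kJ/mol.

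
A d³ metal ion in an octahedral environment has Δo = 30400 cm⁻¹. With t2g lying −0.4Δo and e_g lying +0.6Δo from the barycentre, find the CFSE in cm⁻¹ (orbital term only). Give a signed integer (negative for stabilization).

The d³ electrons fill as t2g^3 e_g^0.
The orbital stabilization is -1.2Δo = -1.2 × 30400 = -36480 cm⁻¹.

-36480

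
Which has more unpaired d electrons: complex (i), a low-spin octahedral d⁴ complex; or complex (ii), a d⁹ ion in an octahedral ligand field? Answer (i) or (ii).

(i): t2g^4 e_g^0 → 2 unpaired.
(ii): For octahedral d⁹ the high- and low-spin configurations coincide; t₂g⁶ eg³ → 1 unpaired.
So (i) has more unpaired electrons.

(i)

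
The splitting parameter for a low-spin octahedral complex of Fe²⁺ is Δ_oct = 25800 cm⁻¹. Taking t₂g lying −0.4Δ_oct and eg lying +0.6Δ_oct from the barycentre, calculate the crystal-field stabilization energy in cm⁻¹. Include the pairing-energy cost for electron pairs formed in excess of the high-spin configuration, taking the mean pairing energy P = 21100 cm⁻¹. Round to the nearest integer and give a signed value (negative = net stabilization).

Group 8 minus oxidation state +2 gives a d⁶ configuration for Fe²⁺.
The d⁶ electrons fill as t₂g⁶ eg⁰.
CFSE(orbital) = 6×(-0.4Δ_oct) + 0×(0.6Δ_oct) = -2.4Δ_oct; with Δ_oct = 25800 cm⁻¹ that is -61920 cm⁻¹.
High-spin d⁶ would be t₂g⁴ eg² with 1 pair; low-spin has 3, so 2 excess pairs cost +2P = +42200 cm⁻¹.
Combining: -61920 + 42200 = -19720 cm⁻¹.

-19720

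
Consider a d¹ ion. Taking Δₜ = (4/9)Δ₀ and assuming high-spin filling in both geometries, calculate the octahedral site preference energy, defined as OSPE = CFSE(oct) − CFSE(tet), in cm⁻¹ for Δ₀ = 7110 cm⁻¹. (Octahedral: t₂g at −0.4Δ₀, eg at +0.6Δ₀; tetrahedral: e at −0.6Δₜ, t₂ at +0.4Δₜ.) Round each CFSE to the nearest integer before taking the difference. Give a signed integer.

-948

In an octahedral site d¹ (HS) is t2g^1 e_g^0, giving CFSE(oct) = -0.4Δ₀ = -2844 cm⁻¹.
In a tetrahedral site the filling is e^1 t2^0: CFSE(tet) = -0.6Δₜ = -0.6 × (4/9)(7110) = -1896 cm⁻¹.
OSPE = CFSE(oct) − CFSE(tet) = -2844 − (-1896) = -948 cm⁻¹.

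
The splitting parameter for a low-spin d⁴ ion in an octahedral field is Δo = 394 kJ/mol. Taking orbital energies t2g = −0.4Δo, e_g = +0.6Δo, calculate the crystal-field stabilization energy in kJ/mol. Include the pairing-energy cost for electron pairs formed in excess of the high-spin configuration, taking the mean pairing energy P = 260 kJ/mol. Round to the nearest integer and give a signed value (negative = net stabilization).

-370

Electron filling gives t2g^4 e_g^0.
CFSE(orbital) = 4×(-0.4Δo) + 0×(0.6Δo) = -1.6Δo; with Δo = 394 kJ/mol that is -630 kJ/mol.
Relative to high-spin t2g^3 e_g^1 (0 paired), the low-spin configuration has 1 additional pair, contributing +1 × 260 = +260 kJ/mol.
Combining: -630 + 260 = -370 kJ/mol.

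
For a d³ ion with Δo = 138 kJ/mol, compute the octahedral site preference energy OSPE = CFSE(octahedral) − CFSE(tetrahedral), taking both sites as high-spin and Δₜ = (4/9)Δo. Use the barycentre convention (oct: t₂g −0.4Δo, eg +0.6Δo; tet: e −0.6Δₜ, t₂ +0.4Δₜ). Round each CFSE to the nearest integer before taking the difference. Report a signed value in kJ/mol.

-117

Octahedral (high-spin): t2g^3 e_g^0, CFSE = 3(−0.4) + 0(+0.6) = -1.2Δo = -1.2 × 138 = -166 kJ/mol.
In a tetrahedral site the filling is e^2 t2^1: CFSE(tet) = -0.8Δₜ = -0.8 × (4/9)(138) = -49 kJ/mol.
OSPE = CFSE(oct) − CFSE(tet) = -166 − (-49) = -117 kJ/mol.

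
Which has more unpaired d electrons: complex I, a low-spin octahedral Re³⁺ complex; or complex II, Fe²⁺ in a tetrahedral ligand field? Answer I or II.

II

I: Re is in group 7, so Re³⁺ is d⁴ (7 − 3 = 4); t₂g⁴ eg⁰ → 2 unpaired.
II: Fe²⁺: group 8, so d-count = 8 − 2 = 6; With tetrahedral geometry the complex is necessarily high-spin; e³ t₂³ → 4 unpaired.
So II has more unpaired electrons.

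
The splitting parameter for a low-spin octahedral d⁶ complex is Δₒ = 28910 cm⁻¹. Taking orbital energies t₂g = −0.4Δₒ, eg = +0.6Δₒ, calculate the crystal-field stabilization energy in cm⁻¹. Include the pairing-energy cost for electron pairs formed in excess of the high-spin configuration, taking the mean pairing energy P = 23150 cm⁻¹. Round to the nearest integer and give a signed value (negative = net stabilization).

-23084

The d⁶ electrons fill as t₂g⁶ eg⁰.
Orbital CFSE = 6(-0.4) + 0(0.6) = -2.4Δₒ = -2.4 × 28910 = -69384 cm⁻¹.
Pairing penalty: 3 pairs vs 1 in the high-spin reference → 2 extra × P = 46300 cm⁻¹.
Overall CFSE = -69384 + 46300 = -23084 cm⁻¹.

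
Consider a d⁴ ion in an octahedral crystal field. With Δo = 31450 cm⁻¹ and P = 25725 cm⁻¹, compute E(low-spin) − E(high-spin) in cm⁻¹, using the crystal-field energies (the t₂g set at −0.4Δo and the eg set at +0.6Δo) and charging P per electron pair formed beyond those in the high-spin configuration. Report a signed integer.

-5725

High-spin: t₂g³ eg¹, CFSE = -0.6Δo = -18870 cm⁻¹.
Low-spin: t₂g⁴ eg⁰, orbital CFSE = -1.6Δo = -50320 cm⁻¹; plus 1 excess pair × P = +25725 cm⁻¹; total -24595 cm⁻¹.
The difference is -24595 − (-18870) = -5725 cm⁻¹, so low-spin lies lower.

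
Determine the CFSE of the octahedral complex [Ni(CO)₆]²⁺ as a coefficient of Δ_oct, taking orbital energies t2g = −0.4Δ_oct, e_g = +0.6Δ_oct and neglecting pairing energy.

-1.2 Δ_oct

CO is neutral, so the +2 overall charge sits on Ni: oxidation state +2.
Ni²⁺: group 10, so d-count = 10 − 2 = 8.
Configuration: t2g^6 e_g^2.
CFSE = 6(-0.4Δ_oct) + 2(0.6Δ_oct) = -2.4Δ_oct + 1.2Δ_oct = -1.2Δ_oct.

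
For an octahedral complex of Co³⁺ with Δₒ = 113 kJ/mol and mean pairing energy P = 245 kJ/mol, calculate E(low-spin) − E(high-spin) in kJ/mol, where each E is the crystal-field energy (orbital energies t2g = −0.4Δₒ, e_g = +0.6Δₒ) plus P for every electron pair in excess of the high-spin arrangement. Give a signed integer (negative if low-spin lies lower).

264

Co is in group 9, so Co³⁺ is d⁶ (9 − 3 = 6).
In the high-spin limit (t2g^4 e_g^2) the orbital term is -0.4Δₒ = -45 kJ/mol, with no excess pairing.
For low-spin the configuration is t2g^6 e_g^0: orbital energy -2.4 × 113 = -271 kJ/mol, and 2 additional pairs relative to high-spin add 490 kJ/mol, giving 219 kJ/mol.
E(LS) − E(HS) = 219 − (-45) = 264 kJ/mol.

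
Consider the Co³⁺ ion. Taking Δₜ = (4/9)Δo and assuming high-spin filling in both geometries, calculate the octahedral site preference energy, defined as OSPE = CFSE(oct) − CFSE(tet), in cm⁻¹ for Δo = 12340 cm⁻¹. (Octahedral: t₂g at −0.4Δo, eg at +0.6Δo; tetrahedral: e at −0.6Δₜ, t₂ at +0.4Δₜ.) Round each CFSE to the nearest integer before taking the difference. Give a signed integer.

-1645

Co is in group 9, so Co³⁺ is d⁶ (9 − 3 = 6).
Octahedral (high-spin): t₂g⁴ eg², CFSE = 4(−0.4) + 2(+0.6) = -0.4Δo = -0.4 × 12340 = -4936 cm⁻¹.
Tetrahedral e³ t₂³ gives -0.6Δₜ = -0.6 × (4/9) × 12340 = -3291 cm⁻¹.
OSPE = -4936 − (-3291) = -1645 cm⁻¹.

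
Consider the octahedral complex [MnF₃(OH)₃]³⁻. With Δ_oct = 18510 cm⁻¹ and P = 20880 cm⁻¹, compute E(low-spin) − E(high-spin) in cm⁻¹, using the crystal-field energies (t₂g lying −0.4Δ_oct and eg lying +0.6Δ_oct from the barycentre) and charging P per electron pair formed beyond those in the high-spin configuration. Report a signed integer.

2370

Ligand charges: 3×(-1) from F⁻ and 3×(-1) from OH⁻ sum to -6; with overall charge -3, Mn is +3.
Group 7 minus oxidation state +3 gives a d⁴ configuration for Mn³⁺.
In the high-spin limit (t₂g³ eg¹) the orbital term is -0.6Δ_oct = -11106 cm⁻¹, with no excess pairing.
Low-spin t₂g⁴ eg⁰ gives -1.6Δ_oct = -29616 cm⁻¹, but forming 1 extra pair costs 1P = 20880 cm⁻¹, so E(LS) = -29616 + 20880 = -8736 cm⁻¹.
The difference is -8736 − (-11106) = 2370 cm⁻¹, so high-spin lies lower.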